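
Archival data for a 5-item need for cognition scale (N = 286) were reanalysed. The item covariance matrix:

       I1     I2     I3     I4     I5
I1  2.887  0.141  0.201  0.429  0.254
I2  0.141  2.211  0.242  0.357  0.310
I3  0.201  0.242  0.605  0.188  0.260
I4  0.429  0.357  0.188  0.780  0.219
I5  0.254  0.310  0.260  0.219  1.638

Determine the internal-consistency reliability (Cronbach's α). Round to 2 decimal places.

Σσᵢ² = 2.887 + 2.211 + 0.605 + 0.780 + 1.638 = 8.121
Sum of the distinct covariances = 2.601
total variance = 8.121 + 2 × 2.601 = 13.323
α = (k/(k−1))·(1 − Σσᵢ²/total variance) = (5/4)·(1 − 8.121/13.323) = 0.49

α = 0.49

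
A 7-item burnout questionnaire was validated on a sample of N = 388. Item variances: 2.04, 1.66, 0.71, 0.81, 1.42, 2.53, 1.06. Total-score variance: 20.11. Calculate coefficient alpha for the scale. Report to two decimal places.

coefficient alpha = 0.57

Σσᵢ² = 2.04 + 1.66 + 0.71 + 0.81 + 1.42 + 2.53 + 1.06 = 10.23
α = (k/(k−1))·(1 − Σσᵢ²/σ²_total) = (7/6)·(1 − 10.23/20.11) = 0.57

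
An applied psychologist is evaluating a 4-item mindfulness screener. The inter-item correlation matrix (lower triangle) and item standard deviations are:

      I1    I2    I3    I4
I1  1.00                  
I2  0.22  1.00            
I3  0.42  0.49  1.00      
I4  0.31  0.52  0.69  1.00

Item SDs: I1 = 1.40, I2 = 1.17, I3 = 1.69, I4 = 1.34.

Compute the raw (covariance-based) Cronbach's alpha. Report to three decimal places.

Σσ²ᵢ = 1.40² + 1.17² + 1.69² + 1.34² = 7.9806
Covariances σ_ij = r_ij · s_i · s_j:
  σ(I1,I2) = 0.22 × 1.40 × 1.17 = 0.3604
  σ(I1,I3) = 0.42 × 1.40 × 1.69 = 0.9937
  σ(I1,I4) = 0.31 × 1.40 × 1.34 = 0.5816
  σ(I2,I3) = 0.49 × 1.17 × 1.69 = 0.9689
  σ(I2,I4) = 0.52 × 1.17 × 1.34 = 0.8153
  σ(I3,I4) = 0.69 × 1.69 × 1.34 = 1.5626
σ²_T = Σσ²ᵢ + 2·Σσ_ij = 7.9806 + 2 × 5.2825 = 18.5456
α = (4/3)·(1 − 7.9806/18.5456) = 0.760

α = 0.760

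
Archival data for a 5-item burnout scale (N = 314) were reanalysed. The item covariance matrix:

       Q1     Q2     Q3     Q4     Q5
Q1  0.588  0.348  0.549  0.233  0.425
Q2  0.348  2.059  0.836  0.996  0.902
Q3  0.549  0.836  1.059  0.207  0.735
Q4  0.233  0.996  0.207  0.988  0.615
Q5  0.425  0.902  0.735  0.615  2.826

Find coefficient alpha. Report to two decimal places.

coefficient alpha = 0.76

Σσᵢ² = 0.588 + 2.059 + 1.059 + 0.988 + 2.826 = 7.520
Sum of the distinct covariances = 5.846
σ²_T = 7.520 + 2 × 5.846 = 19.212
α = (k/(k−1))·(1 − Σσᵢ²/σ²_T) = (5/4)·(1 − 7.520/19.212) = 0.76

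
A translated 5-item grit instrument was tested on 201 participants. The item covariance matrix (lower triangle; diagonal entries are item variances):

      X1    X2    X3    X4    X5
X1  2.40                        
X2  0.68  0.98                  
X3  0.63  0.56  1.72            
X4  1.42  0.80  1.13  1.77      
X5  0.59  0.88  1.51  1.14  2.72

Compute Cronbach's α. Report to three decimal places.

Σσ²ᵢ = 2.40 + 0.98 + 1.72 + 1.77 + 2.72 = 9.59
Sum of off-diagonal covariances = 9.34
σ²_total = 9.59 + 2 × 9.34 = 28.27
α = (k/(k−1))·(1 − Σσ²ᵢ/σ²_total) = (5/4)·(1 − 9.59/28.27) = 0.826

α = 0.826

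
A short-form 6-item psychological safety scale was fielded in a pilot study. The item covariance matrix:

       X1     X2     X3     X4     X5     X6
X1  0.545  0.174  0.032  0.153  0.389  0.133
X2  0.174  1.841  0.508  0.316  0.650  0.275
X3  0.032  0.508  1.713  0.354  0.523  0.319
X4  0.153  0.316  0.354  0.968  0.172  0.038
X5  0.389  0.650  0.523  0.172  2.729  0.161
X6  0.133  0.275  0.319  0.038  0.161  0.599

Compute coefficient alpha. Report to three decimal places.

α = 0.600

Σσ²ᵢ = 0.545 + 1.841 + 1.713 + 0.968 + 2.729 + 0.599 = 8.395
Σ_{i<j} σ_ij = 4.197
σ²_total = 8.395 + 2 × 4.197 = 16.789
α = (k/(k−1))·(1 − Σσ²ᵢ/σ²_total) = (6/5)·(1 − 8.395/16.789) = 0.600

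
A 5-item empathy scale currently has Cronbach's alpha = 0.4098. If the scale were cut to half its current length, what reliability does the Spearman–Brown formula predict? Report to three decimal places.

Length factor m = 1/2
α' = m·α / (1 − (1−m)·α)
   = 1/2 × 0.4098 / (1 − (1 − 1/2) × 0.4098)
   = 0.2049 / 0.7951 = 0.258

predicted reliability = 0.258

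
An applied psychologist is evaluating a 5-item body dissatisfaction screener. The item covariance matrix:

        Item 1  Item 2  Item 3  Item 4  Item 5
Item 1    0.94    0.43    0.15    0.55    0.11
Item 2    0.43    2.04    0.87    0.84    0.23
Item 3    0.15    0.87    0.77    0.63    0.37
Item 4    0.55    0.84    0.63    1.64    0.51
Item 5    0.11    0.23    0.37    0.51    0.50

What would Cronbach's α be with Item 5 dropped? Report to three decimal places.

α = 0.750

Remaining items: Item 1, Item 2, Item 3, Item 4 (k = 4).
Σσ²ᵢ = 0.94 + 2.04 + 0.77 + 1.64 = 5.39
total variance = 5.39 + 2 × 3.47 = 12.33
α (item deleted) = (4/3)·(1 − 5.39/12.33) = 0.750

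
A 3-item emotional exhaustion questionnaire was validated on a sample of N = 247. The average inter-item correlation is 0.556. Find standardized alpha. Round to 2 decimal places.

Standardized α = k·r̄ / (1 + (k−1)·r̄) = 3 × 0.556 / (1 + 2 × 0.556)
  = 1.6680 / 2.1120 = 0.79

α = 0.79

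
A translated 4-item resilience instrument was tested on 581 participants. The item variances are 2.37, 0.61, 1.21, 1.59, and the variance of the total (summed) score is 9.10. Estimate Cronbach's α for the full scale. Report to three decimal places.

Cronbach's α = 0.486

sum of item variances = 2.37 + 0.61 + 1.21 + 1.59 = 5.78
α = (k/(k−1))·(1 − sum of item variances/σ²_T) = (4/3)·(1 − 5.78/9.10) = 0.486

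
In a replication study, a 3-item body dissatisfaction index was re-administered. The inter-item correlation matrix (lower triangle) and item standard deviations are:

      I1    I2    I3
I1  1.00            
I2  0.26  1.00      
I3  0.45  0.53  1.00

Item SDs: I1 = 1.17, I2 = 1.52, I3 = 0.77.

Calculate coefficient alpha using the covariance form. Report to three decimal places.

α = 0.616

Σσ²ᵢ = 1.17² + 1.52² + 0.77² = 4.2722
Covariances σ_ij = r_ij · s_i · s_j:
  σ(I1,I2) = 0.26 × 1.17 × 1.52 = 0.4624
  σ(I1,I3) = 0.45 × 1.17 × 0.77 = 0.4054
  σ(I2,I3) = 0.53 × 1.52 × 0.77 = 0.6203
σ²_T = Σσ²ᵢ + 2·Σσ_ij = 4.2722 + 2 × 1.4881 = 7.2484
α = (3/2)·(1 − 4.2722/7.2484) = 0.616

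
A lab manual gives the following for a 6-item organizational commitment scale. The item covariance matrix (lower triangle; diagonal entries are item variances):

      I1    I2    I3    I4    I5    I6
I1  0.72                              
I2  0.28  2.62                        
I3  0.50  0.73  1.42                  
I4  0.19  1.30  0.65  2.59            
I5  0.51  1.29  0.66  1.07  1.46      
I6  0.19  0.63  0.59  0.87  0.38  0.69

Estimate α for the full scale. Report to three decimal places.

Σσᵢ² = 0.72 + 2.62 + 1.42 + 2.59 + 1.46 + 0.69 = 9.50
Sum of the distinct covariances = 9.84
σ²_total = 9.50 + 2 × 9.84 = 29.18
α = (k/(k−1))·(1 − Σσᵢ²/σ²_total) = (6/5)·(1 − 9.50/29.18) = 0.809

α = 0.809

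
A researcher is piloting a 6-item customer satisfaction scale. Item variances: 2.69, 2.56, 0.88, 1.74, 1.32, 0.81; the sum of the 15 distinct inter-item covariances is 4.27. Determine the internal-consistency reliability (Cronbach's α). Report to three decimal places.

sum of item variances = 2.69 + 2.56 + 0.88 + 1.74 + 1.32 + 0.81 = 10.00
Sum of distinct covariances = 4.27
σ²_T = sum of item variances + 2·Σcov = 10.00 + 2 × 4.27 = 18.54
α = (6/5)·(1 − 10.00/18.54) = 0.553

Cronbach's α = 0.553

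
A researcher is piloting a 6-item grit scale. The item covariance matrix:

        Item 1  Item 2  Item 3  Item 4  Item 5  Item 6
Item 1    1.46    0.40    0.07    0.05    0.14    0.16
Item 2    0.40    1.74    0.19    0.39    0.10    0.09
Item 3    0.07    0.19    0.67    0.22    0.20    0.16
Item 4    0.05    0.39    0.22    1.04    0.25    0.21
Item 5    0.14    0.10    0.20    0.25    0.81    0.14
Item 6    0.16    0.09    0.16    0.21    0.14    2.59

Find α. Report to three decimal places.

α = 0.480

Σσᵢ² = 1.46 + 1.74 + 0.67 + 1.04 + 0.81 + 2.59 = 8.31
Sum of the distinct covariances = 2.77
σ²_T = 8.31 + 2 × 2.77 = 13.85
α = (k/(k−1))·(1 − Σσᵢ²/σ²_T) = (6/5)·(1 − 8.31/13.85) = 0.480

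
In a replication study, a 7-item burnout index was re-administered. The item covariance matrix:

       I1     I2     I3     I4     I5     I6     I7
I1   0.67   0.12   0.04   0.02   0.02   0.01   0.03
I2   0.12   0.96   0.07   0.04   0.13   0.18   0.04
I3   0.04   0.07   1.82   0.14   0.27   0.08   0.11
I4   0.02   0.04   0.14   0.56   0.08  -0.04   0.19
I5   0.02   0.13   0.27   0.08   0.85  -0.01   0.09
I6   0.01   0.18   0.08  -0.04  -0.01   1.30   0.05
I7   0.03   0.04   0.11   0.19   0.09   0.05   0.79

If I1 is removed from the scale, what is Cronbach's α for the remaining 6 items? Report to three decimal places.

α = 0.374

Remaining items: I2, I3, I4, I5, I6, I7 (k = 6).
Σσ²ᵢ = 0.96 + 1.82 + 0.56 + 0.85 + 1.30 + 0.79 = 6.28
Var(T) = 6.28 + 2 × 1.42 = 9.12
α (item deleted) = (6/5)·(1 − 6.28/9.12) = 0.374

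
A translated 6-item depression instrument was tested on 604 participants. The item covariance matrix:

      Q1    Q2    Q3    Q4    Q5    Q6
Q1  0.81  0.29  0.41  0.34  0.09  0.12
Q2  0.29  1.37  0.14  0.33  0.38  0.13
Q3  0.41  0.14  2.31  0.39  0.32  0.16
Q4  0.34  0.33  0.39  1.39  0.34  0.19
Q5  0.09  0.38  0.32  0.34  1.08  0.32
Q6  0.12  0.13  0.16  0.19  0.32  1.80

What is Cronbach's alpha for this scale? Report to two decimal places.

α = 0.57

Σσ²ᵢ = 0.81 + 1.37 + 2.31 + 1.39 + 1.08 + 1.80 = 8.76
Σ_{i<j} σ_ij = 3.95
Var(T) = 8.76 + 2 × 3.95 = 16.66
α = (k/(k−1))·(1 − Σσ²ᵢ/Var(T)) = (6/5)·(1 − 8.76/16.66) = 0.57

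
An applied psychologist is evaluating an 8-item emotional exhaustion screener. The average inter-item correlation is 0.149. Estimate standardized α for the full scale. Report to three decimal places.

α = 0.583

Standardized α = k·r̄ / (1 + (k−1)·r̄) = 8 × 0.149 / (1 + 7 × 0.149)
  = 1.1920 / 2.0430 = 0.583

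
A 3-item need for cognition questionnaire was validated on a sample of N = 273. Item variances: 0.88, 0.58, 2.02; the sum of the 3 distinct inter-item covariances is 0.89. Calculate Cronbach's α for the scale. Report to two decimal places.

ΣVar(i) = 0.88 + 0.58 + 2.02 = 3.48
Sum of distinct covariances = 0.89
total variance = ΣVar(i) + 2·Σcov = 3.48 + 2 × 0.89 = 5.26
α = (3/2)·(1 − 3.48/5.26) = 0.51

Cronbach's α = 0.51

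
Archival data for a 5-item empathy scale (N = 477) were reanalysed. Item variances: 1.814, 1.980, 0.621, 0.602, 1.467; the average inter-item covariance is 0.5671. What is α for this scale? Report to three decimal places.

Σσ²ᵢ = 1.814 + 1.980 + 0.621 + 0.602 + 1.467 = 6.484
Sum of the 10 distinct covariances = 10 × 0.5671 = 5.6710
σ²_total = Σσ²ᵢ + 2·Σcov = 6.484 + 2 × 5.6710 = 17.8260
α = (5/4)·(1 − 6.484/17.8260) = 0.795

α = 0.795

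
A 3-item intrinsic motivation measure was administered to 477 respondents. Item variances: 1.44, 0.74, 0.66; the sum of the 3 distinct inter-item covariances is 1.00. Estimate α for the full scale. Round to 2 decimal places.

α = 0.62

ΣVar(i) = 1.44 + 0.74 + 0.66 = 2.84
Sum of distinct covariances = 1.00
Var(T) = ΣVar(i) + 2·Σcov = 2.84 + 2 × 1.00 = 4.84
α = (3/2)·(1 − 2.84/4.84) = 0.62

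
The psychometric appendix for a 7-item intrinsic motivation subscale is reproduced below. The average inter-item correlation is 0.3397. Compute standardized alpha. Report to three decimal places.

Standardized α = k·r̄ / (1 + (k−1)·r̄) = 7 × 0.3397 / (1 + 6 × 0.3397)
  = 2.3779 / 3.0382 = 0.783

standardized alpha = 0.783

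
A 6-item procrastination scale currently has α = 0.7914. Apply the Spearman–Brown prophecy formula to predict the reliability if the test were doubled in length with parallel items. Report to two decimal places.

predicted reliability = 0.88

Length factor m = 2
α' = m·α / (1 + (m−1)·α)
   = 2 × 0.7914 / (1 + (2 − 1) × 0.7914)
   = 1.5828 / 1.7914 = 0.88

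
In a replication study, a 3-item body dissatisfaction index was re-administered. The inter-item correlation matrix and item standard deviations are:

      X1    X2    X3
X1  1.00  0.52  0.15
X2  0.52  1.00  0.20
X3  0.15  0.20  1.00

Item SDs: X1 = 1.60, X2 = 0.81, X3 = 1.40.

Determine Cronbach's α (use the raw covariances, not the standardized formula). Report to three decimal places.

α = 0.485

Σσ²ᵢ = 1.60² + 0.81² + 1.40² = 5.1761
Covariances σ_ij = r_ij · s_i · s_j:
  σ(X1,X2) = 0.52 × 1.60 × 0.81 = 0.6739
  σ(X1,X3) = 0.15 × 1.60 × 1.40 = 0.3360
  σ(X2,X3) = 0.20 × 0.81 × 1.40 = 0.2268
σ²_T = Σσ²ᵢ + 2·Σσ_ij = 5.1761 + 2 × 1.2367 = 7.6495
α = (3/2)·(1 − 5.1761/7.6495) = 0.485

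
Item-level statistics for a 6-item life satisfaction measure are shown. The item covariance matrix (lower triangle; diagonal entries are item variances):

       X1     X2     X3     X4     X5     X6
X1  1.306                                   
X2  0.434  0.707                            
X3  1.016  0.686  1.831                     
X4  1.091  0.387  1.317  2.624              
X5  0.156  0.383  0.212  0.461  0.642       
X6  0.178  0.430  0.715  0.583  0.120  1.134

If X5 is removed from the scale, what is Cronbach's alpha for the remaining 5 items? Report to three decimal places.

α = 0.803

Remaining items: X1, X2, X3, X4, X6 (k = 5).
Σσᵢ² = 1.306 + 0.707 + 1.831 + 2.624 + 1.134 = 7.602
total variance = 7.602 + 2 × 6.837 = 21.276
α (item deleted) = (5/4)·(1 − 7.602/21.276) = 0.803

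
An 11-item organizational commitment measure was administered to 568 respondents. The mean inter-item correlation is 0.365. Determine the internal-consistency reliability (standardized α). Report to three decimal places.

Standardized α = k·r̄ / (1 + (k−1)·r̄) = 11 × 0.365 / (1 + 10 × 0.365)
  = 4.0150 / 4.6500 = 0.863

standardized α = 0.863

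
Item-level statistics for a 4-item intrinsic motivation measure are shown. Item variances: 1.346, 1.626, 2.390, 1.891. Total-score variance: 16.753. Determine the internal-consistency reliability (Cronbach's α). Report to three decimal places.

Cronbach's α = 0.756

ΣVar(i) = 1.346 + 1.626 + 2.390 + 1.891 = 7.253
α = (k/(k−1))·(1 − ΣVar(i)/σ²_total) = (4/3)·(1 − 7.253/16.753) = 0.756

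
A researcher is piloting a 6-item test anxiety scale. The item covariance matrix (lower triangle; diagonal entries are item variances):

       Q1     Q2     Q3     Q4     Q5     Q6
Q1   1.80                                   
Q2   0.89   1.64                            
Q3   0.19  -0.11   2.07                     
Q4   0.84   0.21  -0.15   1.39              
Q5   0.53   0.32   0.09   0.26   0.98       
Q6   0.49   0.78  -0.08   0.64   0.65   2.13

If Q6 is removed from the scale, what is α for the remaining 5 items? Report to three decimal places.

α = 0.547

Remaining items: Q1, Q2, Q3, Q4, Q5 (k = 5).
Σσᵢ² = 1.80 + 1.64 + 2.07 + 1.39 + 0.98 = 7.88
Var(T) = 7.88 + 2 × 3.07 = 14.02
α (item deleted) = (5/4)·(1 − 7.88/14.02) = 0.547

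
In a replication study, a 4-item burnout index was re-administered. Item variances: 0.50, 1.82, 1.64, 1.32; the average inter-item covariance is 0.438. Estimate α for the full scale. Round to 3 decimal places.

α = 0.665

Σσ²ᵢ = 0.50 + 1.82 + 1.64 + 1.32 = 5.28
Sum of the 6 distinct covariances = 6 × 0.438 = 2.628
σ²_total = Σσ²ᵢ + 2·Σcov = 5.28 + 2 × 2.628 = 10.536
α = (4/3)·(1 − 5.28/10.536) = 0.665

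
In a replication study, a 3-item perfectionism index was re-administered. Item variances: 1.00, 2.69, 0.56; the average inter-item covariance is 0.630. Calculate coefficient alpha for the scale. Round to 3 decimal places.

Σσᵢ² = 1.00 + 2.69 + 0.56 = 4.25
Sum of the 3 distinct covariances = 3 × 0.630 = 1.890
total variance = Σσᵢ² + 2·Σcov = 4.25 + 2 × 1.890 = 8.030
α = (3/2)·(1 − 4.25/8.030) = 0.706

α = 0.706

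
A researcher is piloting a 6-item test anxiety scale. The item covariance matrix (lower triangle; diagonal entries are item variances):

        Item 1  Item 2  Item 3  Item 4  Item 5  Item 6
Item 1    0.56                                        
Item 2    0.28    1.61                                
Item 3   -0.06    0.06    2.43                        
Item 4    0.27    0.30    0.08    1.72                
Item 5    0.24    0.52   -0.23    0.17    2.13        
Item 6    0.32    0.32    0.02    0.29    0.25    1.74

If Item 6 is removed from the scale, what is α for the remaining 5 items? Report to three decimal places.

Remaining items: Item 1, Item 2, Item 3, Item 4, Item 5 (k = 5).
ΣVar(i) = 0.56 + 1.61 + 2.43 + 1.72 + 2.13 = 8.45
σ²_total = 8.45 + 2 × 1.63 = 11.71
α (item deleted) = (5/4)·(1 − 8.45/11.71) = 0.348

α = 0.348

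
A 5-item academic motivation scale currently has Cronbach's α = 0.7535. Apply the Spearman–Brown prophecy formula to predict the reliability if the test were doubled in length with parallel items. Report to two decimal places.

predicted reliability = 0.86

Length factor m = 2
α' = m·α / (1 + (m−1)·α)
   = 2 × 0.7535 / (1 + (2 − 1) × 0.7535)
   = 1.5070 / 1.7535 = 0.86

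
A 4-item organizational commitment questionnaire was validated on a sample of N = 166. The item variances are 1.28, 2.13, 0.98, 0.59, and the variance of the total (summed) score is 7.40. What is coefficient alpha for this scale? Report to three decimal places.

Σσᵢ² = 1.28 + 2.13 + 0.98 + 0.59 = 4.98
α = (k/(k−1))·(1 − Σσᵢ²/total variance) = (4/3)·(1 − 4.98/7.40) = 0.436

coefficient alpha = 0.436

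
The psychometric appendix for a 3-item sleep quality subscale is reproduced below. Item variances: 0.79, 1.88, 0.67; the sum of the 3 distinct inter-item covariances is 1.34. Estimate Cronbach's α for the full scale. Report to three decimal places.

α = 0.668

Σσᵢ² = 0.79 + 1.88 + 0.67 = 3.34
Sum of distinct covariances = 1.34
σ²_total = Σσᵢ² + 2·Σcov = 3.34 + 2 × 1.34 = 6.02
α = (3/2)·(1 − 3.34/6.02) = 0.668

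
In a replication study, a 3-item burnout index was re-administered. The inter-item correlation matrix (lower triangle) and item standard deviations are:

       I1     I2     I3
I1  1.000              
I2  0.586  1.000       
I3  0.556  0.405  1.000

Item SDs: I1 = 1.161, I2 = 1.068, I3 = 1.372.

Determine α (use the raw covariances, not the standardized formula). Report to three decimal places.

Σσ²ᵢ = 1.161² + 1.068² + 1.372² = 4.3709
Covariances σ_ij = r_ij · s_i · s_j:
  σ(I1,I2) = 0.586 × 1.161 × 1.068 = 0.7266
  σ(I1,I3) = 0.556 × 1.161 × 1.372 = 0.8856
  σ(I2,I3) = 0.405 × 1.068 × 1.372 = 0.5934
σ²_T = Σσ²ᵢ + 2·Σσ_ij = 4.3709 + 2 × 2.2056 = 8.7821
α = (3/2)·(1 − 4.3709/8.7821) = 0.753

α = 0.753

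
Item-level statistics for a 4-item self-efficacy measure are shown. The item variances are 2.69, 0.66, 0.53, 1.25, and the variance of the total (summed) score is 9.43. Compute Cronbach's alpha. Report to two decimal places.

α = 0.61

ΣVar(i) = 2.69 + 0.66 + 0.53 + 1.25 = 5.13
α = (k/(k−1))·(1 − ΣVar(i)/Var(T)) = (4/3)·(1 − 5.13/9.43) = 0.61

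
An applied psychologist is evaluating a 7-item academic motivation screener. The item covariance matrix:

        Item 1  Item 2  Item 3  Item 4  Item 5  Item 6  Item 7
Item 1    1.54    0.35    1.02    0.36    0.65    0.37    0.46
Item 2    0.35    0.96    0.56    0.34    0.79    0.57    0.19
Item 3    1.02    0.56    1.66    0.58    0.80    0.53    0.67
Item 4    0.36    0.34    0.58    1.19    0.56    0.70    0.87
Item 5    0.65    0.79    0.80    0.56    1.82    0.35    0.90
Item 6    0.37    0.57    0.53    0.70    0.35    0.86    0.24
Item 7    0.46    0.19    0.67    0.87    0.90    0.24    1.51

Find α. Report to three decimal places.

α = 0.832

ΣVar(i) = 1.54 + 0.96 + 1.66 + 1.19 + 1.82 + 0.86 + 1.51 = 9.54
Sum of off-diagonal covariances = 11.86
σ²_T = 9.54 + 2 × 11.86 = 33.26
α = (k/(k−1))·(1 − ΣVar(i)/σ²_T) = (7/6)·(1 − 9.54/33.26) = 0.832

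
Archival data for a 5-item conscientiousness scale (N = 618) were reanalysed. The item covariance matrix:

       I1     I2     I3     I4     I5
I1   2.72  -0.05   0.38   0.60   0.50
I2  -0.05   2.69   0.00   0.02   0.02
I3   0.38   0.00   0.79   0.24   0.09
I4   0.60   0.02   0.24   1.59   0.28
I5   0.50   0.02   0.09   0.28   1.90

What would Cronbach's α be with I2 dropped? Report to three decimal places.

Remaining items: I1, I3, I4, I5 (k = 4).
ΣVar(i) = 2.72 + 0.79 + 1.59 + 1.90 = 7.00
total variance = 7.00 + 2 × 2.09 = 11.18
α (item deleted) = (4/3)·(1 − 7.00/11.18) = 0.499

Cronbach's α = 0.499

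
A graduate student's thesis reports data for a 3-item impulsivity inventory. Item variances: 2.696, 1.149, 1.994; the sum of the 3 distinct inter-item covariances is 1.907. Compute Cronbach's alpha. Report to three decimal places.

Σσ²ᵢ = 2.696 + 1.149 + 1.994 = 5.839
Sum of distinct covariances = 1.907
Var(T) = Σσ²ᵢ + 2·Σcov = 5.839 + 2 × 1.907 = 9.653
α = (3/2)·(1 − 5.839/9.653) = 0.593

α = 0.593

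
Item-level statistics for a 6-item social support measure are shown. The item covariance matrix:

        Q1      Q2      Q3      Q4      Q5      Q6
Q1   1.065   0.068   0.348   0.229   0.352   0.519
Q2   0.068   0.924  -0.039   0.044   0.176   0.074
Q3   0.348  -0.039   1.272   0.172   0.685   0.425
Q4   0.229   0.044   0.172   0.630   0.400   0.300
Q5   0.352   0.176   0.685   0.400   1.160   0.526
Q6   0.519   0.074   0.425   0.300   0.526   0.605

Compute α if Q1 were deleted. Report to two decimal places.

Remaining items: Q2, Q3, Q4, Q5, Q6 (k = 5).
Σσᵢ² = 0.924 + 1.272 + 0.630 + 1.160 + 0.605 = 4.591
Var(T) = 4.591 + 2 × 2.763 = 10.117
α (item deleted) = (5/4)·(1 − 4.591/10.117) = 0.68

α = 0.68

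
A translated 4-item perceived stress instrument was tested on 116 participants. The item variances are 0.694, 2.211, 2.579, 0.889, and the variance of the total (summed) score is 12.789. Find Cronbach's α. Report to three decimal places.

α = 0.669

Σσᵢ² = 0.694 + 2.211 + 2.579 + 0.889 = 6.373
α = (k/(k−1))·(1 − Σσᵢ²/σ²_total) = (4/3)·(1 − 6.373/12.789) = 0.669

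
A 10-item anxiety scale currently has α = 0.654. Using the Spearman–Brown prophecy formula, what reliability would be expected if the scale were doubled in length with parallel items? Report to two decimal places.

predicted reliability = 0.79

Length factor m = 2
α' = m·α / (1 + (m−1)·α)
   = 2 × 0.654 / (1 + (2 − 1) × 0.654)
   = 1.3080 / 1.6540 = 0.79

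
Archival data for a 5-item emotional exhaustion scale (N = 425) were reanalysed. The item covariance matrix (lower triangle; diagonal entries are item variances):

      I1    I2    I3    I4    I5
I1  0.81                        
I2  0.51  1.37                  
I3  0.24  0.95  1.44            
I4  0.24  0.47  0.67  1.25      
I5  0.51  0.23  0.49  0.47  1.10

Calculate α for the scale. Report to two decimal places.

α = 0.77

ΣVar(i) = 0.81 + 1.37 + 1.44 + 1.25 + 1.10 = 5.97
Σ_{i<j} σ_ij = 4.78
Var(T) = 5.97 + 2 × 4.78 = 15.53
α = (k/(k−1))·(1 − ΣVar(i)/Var(T)) = (5/4)·(1 − 5.97/15.53) = 0.77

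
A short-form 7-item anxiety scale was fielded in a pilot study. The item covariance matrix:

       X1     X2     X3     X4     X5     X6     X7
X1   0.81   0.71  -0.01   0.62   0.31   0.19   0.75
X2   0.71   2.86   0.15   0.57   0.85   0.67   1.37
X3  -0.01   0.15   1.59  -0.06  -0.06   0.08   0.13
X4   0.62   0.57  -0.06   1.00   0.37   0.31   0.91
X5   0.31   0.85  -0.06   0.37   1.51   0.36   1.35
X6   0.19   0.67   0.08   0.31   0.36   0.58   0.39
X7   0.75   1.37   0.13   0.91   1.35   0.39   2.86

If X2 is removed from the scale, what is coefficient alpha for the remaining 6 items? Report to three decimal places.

coefficient alpha = 0.690

Remaining items: X1, X3, X4, X5, X6, X7 (k = 6).
Σσᵢ² = 0.81 + 1.59 + 1.00 + 1.51 + 0.58 + 2.86 = 8.35
Var(T) = 8.35 + 2 × 5.64 = 19.63
α (item deleted) = (6/5)·(1 − 8.35/19.63) = 0.690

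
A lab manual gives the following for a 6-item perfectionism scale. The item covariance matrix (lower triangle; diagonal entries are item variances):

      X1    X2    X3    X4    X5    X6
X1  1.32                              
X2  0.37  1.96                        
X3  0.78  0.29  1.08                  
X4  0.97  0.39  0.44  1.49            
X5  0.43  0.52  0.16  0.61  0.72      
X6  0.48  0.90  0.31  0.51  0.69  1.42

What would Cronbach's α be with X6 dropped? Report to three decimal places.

Cronbach's α = 0.752

Remaining items: X1, X2, X3, X4, X5 (k = 5).
Σσᵢ² = 1.32 + 1.96 + 1.08 + 1.49 + 0.72 = 6.57
σ²_T = 6.57 + 2 × 4.96 = 16.49
α (item deleted) = (5/4)·(1 − 6.57/16.49) = 0.752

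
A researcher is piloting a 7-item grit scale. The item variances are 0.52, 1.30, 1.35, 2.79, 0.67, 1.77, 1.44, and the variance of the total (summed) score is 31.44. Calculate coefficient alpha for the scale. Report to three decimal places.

Σσ²ᵢ = 0.52 + 1.30 + 1.35 + 2.79 + 0.67 + 1.77 + 1.44 = 9.84
α = (k/(k−1))·(1 − Σσ²ᵢ/Var(T)) = (7/6)·(1 − 9.84/31.44) = 0.802

α = 0.802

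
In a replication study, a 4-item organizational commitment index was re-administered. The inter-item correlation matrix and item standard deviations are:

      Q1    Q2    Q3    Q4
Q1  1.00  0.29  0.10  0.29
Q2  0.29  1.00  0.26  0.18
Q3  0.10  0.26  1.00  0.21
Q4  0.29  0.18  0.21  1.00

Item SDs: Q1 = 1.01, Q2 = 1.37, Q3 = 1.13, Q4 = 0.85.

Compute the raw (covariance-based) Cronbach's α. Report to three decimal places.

Σσ²ᵢ = 1.01² + 1.37² + 1.13² + 0.85² = 4.8964
Covariances σ_ij = r_ij · s_i · s_j:
  σ(Q1,Q2) = 0.29 × 1.01 × 1.37 = 0.4013
  σ(Q1,Q3) = 0.10 × 1.01 × 1.13 = 0.1141
  σ(Q1,Q4) = 0.29 × 1.01 × 0.85 = 0.2490
  σ(Q2,Q3) = 0.26 × 1.37 × 1.13 = 0.4025
  σ(Q2,Q4) = 0.18 × 1.37 × 0.85 = 0.2096
  σ(Q3,Q4) = 0.21 × 1.13 × 0.85 = 0.2017
σ²_T = Σσ²ᵢ + 2·Σσ_ij = 4.8964 + 2 × 1.5782 = 8.0528
α = (4/3)·(1 − 4.8964/8.0528) = 0.523

Cronbach's α = 0.523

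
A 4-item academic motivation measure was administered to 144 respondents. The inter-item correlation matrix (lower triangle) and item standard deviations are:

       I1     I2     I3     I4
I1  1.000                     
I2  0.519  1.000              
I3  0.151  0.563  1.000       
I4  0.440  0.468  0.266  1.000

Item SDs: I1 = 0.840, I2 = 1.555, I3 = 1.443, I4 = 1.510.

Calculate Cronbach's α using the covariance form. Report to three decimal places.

Cronbach's α = 0.717

Σσ²ᵢ = 0.840² + 1.555² + 1.443² + 1.510² = 7.4860
Covariances σ_ij = r_ij · s_i · s_j:
  σ(I1,I2) = 0.519 × 0.840 × 1.555 = 0.6779
  σ(I1,I3) = 0.151 × 0.840 × 1.443 = 0.1830
  σ(I1,I4) = 0.440 × 0.840 × 1.510 = 0.5581
  σ(I2,I3) = 0.563 × 1.555 × 1.443 = 1.2633
  σ(I2,I4) = 0.468 × 1.555 × 1.510 = 1.0989
  σ(I3,I4) = 0.266 × 1.443 × 1.510 = 0.5796
σ²_T = Σσ²ᵢ + 2·Σσ_ij = 7.4860 + 2 × 4.3608 = 16.2076
α = (4/3)·(1 − 7.4860/16.2076) = 0.717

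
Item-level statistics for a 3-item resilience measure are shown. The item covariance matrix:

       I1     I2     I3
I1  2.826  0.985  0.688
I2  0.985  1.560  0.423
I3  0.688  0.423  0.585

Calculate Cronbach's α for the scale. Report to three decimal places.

sum of item variances = 2.826 + 1.560 + 0.585 = 4.971
Sum of off-diagonal covariances = 2.096
total variance = 4.971 + 2 × 2.096 = 9.163
α = (k/(k−1))·(1 − sum of item variances/total variance) = (3/2)·(1 − 4.971/9.163) = 0.686

α = 0.686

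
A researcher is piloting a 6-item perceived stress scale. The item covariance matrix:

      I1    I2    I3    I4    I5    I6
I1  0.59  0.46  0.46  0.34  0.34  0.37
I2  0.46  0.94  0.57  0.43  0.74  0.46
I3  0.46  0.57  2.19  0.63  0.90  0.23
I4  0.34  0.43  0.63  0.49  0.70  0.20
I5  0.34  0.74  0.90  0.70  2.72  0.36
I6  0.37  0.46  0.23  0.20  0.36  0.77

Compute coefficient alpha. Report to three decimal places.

Σσᵢ² = 0.59 + 0.94 + 2.19 + 0.49 + 2.72 + 0.77 = 7.70
Σ_{i<j} σ_ij = 7.19
σ²_total = 7.70 + 2 × 7.19 = 22.08
α = (k/(k−1))·(1 − Σσᵢ²/σ²_total) = (6/5)·(1 − 7.70/22.08) = 0.782

coefficient alpha = 0.782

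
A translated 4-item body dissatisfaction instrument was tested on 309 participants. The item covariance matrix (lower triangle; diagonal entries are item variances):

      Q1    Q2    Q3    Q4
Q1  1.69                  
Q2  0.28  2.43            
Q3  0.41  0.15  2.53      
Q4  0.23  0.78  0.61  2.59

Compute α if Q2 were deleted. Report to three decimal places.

Remaining items: Q1, Q3, Q4 (k = 3).
Σσᵢ² = 1.69 + 2.53 + 2.59 = 6.81
Var(T) = 6.81 + 2 × 1.25 = 9.31
α (item deleted) = (3/2)·(1 − 6.81/9.31) = 0.403

α = 0.403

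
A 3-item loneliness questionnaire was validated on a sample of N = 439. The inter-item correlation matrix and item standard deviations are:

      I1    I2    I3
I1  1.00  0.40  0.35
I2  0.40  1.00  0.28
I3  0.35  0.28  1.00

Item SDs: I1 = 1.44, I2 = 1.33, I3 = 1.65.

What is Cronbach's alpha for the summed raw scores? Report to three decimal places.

Cronbach's alpha = 0.604

Σσ²ᵢ = 1.44² + 1.33² + 1.65² = 6.5650
Covariances σ_ij = r_ij · s_i · s_j:
  σ(I1,I2) = 0.40 × 1.44 × 1.33 = 0.7661
  σ(I1,I3) = 0.35 × 1.44 × 1.65 = 0.8316
  σ(I2,I3) = 0.28 × 1.33 × 1.65 = 0.6145
σ²_T = Σσ²ᵢ + 2·Σσ_ij = 6.5650 + 2 × 2.2122 = 10.9894
α = (3/2)·(1 − 6.5650/10.9894) = 0.604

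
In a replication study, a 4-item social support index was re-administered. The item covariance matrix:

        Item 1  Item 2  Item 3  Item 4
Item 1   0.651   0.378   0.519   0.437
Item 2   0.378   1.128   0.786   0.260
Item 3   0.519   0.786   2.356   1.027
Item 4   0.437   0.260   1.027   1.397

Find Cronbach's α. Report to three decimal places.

Σσᵢ² = 0.651 + 1.128 + 2.356 + 1.397 = 5.532
Σ_{i<j} σ_ij = 3.407
total variance = 5.532 + 2 × 3.407 = 12.346
α = (k/(k−1))·(1 − Σσᵢ²/total variance) = (4/3)·(1 − 5.532/12.346) = 0.736

Cronbach's α = 0.736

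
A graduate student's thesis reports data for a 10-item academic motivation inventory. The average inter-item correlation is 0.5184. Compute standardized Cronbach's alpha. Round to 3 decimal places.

standardized Cronbach's alpha = 0.915

Standardized α = k·r̄ / (1 + (k−1)·r̄) = 10 × 0.5184 / (1 + 9 × 0.5184)
  = 5.1840 / 5.6656 = 0.915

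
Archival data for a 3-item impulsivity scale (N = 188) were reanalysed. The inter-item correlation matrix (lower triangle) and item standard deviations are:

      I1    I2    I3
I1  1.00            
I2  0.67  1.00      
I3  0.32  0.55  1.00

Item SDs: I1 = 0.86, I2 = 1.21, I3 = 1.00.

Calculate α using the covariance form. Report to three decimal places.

Σσ²ᵢ = 0.86² + 1.21² + 1.00² = 3.2037
Covariances σ_ij = r_ij · s_i · s_j:
  σ(I1,I2) = 0.67 × 0.86 × 1.21 = 0.6972
  σ(I1,I3) = 0.32 × 0.86 × 1.00 = 0.2752
  σ(I2,I3) = 0.55 × 1.21 × 1.00 = 0.6655
σ²_T = Σσ²ᵢ + 2·Σσ_ij = 3.2037 + 2 × 1.6379 = 6.4795
α = (3/2)·(1 − 3.2037/6.4795) = 0.758

α = 0.758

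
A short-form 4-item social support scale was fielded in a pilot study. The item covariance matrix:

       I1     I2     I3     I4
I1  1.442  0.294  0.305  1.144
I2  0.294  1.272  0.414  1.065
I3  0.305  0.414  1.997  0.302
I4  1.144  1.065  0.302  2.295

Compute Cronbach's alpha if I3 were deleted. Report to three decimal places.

α = 0.750

Remaining items: I1, I2, I4 (k = 3).
sum of item variances = 1.442 + 1.272 + 2.295 = 5.009
σ²_total = 5.009 + 2 × 2.503 = 10.015
α (item deleted) = (3/2)·(1 − 5.009/10.015) = 0.750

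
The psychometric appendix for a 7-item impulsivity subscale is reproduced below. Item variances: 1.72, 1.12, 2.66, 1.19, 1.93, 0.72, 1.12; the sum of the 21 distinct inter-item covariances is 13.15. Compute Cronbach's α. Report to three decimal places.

ΣVar(i) = 1.72 + 1.12 + 2.66 + 1.19 + 1.93 + 0.72 + 1.12 = 10.46
Sum of distinct covariances = 13.15
total variance = ΣVar(i) + 2·Σcov = 10.46 + 2 × 13.15 = 36.76
α = (7/6)·(1 − 10.46/36.76) = 0.835

Cronbach's α = 0.835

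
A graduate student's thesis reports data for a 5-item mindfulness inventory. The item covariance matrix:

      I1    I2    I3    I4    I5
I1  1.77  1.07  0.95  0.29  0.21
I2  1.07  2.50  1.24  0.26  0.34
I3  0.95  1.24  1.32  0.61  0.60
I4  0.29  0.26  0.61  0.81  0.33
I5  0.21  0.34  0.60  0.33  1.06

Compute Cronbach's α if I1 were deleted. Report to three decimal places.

Remaining items: I2, I3, I4, I5 (k = 4).
ΣVar(i) = 2.50 + 1.32 + 0.81 + 1.06 = 5.69
σ²_T = 5.69 + 2 × 3.38 = 12.45
α (item deleted) = (4/3)·(1 − 5.69/12.45) = 0.724

α = 0.724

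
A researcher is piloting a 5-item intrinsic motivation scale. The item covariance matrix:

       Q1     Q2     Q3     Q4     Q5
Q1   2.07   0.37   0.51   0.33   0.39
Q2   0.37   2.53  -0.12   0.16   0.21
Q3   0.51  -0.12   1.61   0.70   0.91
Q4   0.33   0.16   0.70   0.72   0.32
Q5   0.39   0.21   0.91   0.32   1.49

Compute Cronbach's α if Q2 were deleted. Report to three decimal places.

α = 0.690

Remaining items: Q1, Q3, Q4, Q5 (k = 4).
Σσᵢ² = 2.07 + 1.61 + 0.72 + 1.49 = 5.89
total variance = 5.89 + 2 × 3.16 = 12.21
α (item deleted) = (4/3)·(1 − 5.89/12.21) = 0.690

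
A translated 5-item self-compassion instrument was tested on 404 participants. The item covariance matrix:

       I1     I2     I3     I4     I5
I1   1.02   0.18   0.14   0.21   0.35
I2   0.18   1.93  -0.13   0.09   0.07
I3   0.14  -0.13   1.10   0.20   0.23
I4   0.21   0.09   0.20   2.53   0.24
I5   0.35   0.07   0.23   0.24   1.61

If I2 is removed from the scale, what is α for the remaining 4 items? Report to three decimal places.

α = 0.406

Remaining items: I1, I3, I4, I5 (k = 4).
sum of item variances = 1.02 + 1.10 + 2.53 + 1.61 = 6.26
total variance = 6.26 + 2 × 1.37 = 9.00
α (item deleted) = (4/3)·(1 − 6.26/9.00) = 0.406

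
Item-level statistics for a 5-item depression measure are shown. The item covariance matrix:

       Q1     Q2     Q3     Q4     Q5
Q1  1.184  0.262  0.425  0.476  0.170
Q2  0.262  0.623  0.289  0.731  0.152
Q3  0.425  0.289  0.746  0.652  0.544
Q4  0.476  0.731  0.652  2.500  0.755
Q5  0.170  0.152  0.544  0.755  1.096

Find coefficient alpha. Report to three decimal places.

α = 0.740

Σσ²ᵢ = 1.184 + 0.623 + 0.746 + 2.500 + 1.096 = 6.149
Sum of off-diagonal covariances = 4.456
total variance = 6.149 + 2 × 4.456 = 15.061
α = (k/(k−1))·(1 − Σσ²ᵢ/total variance) = (5/4)·(1 − 6.149/15.061) = 0.740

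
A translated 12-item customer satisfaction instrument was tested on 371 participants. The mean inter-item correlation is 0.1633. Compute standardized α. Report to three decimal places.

Standardized α = k·r̄ / (1 + (k−1)·r̄) = 12 × 0.1633 / (1 + 11 × 0.1633)
  = 1.9596 / 2.7963 = 0.701

standardized α = 0.701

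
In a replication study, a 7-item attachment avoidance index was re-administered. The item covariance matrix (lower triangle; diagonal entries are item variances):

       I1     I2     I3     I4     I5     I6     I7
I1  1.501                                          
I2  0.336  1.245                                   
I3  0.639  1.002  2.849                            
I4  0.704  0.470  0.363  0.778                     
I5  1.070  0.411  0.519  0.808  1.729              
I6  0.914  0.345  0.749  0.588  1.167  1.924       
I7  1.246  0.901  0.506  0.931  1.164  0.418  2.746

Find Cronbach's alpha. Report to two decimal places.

Cronbach's alpha = 0.82

ΣVar(i) = 1.501 + 1.245 + 2.849 + 0.778 + 1.729 + 1.924 + 2.746 = 12.772
Sum of off-diagonal covariances = 15.251
Var(T) = 12.772 + 2 × 15.251 = 43.274
α = (k/(k−1))·(1 − ΣVar(i)/Var(T)) = (7/6)·(1 − 12.772/43.274) = 0.82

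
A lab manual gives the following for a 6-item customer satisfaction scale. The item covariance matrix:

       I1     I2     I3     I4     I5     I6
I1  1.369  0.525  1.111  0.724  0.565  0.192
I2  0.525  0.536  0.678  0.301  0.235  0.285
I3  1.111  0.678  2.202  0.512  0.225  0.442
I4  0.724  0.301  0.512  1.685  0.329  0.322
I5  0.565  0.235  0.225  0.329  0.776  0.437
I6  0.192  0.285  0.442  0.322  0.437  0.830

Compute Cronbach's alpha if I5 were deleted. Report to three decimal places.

Cronbach's alpha = 0.757

Remaining items: I1, I2, I3, I4, I6 (k = 5).
sum of item variances = 1.369 + 0.536 + 2.202 + 1.685 + 0.830 = 6.622
Var(T) = 6.622 + 2 × 5.092 = 16.806
α (item deleted) = (5/4)·(1 − 6.622/16.806) = 0.757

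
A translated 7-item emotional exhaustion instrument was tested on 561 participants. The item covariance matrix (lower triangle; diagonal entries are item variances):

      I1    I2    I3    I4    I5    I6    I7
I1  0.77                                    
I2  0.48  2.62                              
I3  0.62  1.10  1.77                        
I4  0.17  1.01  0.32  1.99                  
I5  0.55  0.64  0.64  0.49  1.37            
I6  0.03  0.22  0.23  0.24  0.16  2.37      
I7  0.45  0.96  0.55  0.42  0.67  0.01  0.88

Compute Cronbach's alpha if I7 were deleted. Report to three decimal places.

Remaining items: I1, I2, I3, I4, I5, I6 (k = 6).
ΣVar(i) = 0.77 + 2.62 + 1.77 + 1.99 + 1.37 + 2.37 = 10.89
total variance = 10.89 + 2 × 6.90 = 24.69
α (item deleted) = (6/5)·(1 − 10.89/24.69) = 0.671

Cronbach's alpha = 0.671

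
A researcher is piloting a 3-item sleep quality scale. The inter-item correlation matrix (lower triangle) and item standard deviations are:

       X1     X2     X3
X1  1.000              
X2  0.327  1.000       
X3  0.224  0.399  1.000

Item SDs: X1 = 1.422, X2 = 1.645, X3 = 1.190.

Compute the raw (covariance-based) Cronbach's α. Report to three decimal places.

α = 0.578

Σσ²ᵢ = 1.422² + 1.645² + 1.190² = 6.1442
Covariances σ_ij = r_ij · s_i · s_j:
  σ(X1,X2) = 0.327 × 1.422 × 1.645 = 0.7649
  σ(X1,X3) = 0.224 × 1.422 × 1.190 = 0.3790
  σ(X2,X3) = 0.399 × 1.645 × 1.190 = 0.7811
σ²_T = Σσ²ᵢ + 2·Σσ_ij = 6.1442 + 2 × 1.9250 = 9.9942
α = (3/2)·(1 − 6.1442/9.9942) = 0.578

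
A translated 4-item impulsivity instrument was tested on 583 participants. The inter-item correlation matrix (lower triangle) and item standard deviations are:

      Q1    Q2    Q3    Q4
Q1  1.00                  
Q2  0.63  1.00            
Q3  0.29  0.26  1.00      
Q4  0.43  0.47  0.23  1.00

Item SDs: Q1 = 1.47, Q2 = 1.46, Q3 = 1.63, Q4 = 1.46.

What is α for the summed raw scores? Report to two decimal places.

Σσ²ᵢ = 1.47² + 1.46² + 1.63² + 1.46² = 9.0810
Covariances σ_ij = r_ij · s_i · s_j:
  σ(Q1,Q2) = 0.63 × 1.47 × 1.46 = 1.3521
  σ(Q1,Q3) = 0.29 × 1.47 × 1.63 = 0.6949
  σ(Q1,Q4) = 0.43 × 1.47 × 1.46 = 0.9229
  σ(Q2,Q3) = 0.26 × 1.46 × 1.63 = 0.6187
  σ(Q2,Q4) = 0.47 × 1.46 × 1.46 = 1.0019
  σ(Q3,Q4) = 0.23 × 1.63 × 1.46 = 0.5474
σ²_T = Σσ²ᵢ + 2·Σσ_ij = 9.0810 + 2 × 5.1379 = 19.3568
α = (4/3)·(1 − 9.0810/19.3568) = 0.71

α = 0.71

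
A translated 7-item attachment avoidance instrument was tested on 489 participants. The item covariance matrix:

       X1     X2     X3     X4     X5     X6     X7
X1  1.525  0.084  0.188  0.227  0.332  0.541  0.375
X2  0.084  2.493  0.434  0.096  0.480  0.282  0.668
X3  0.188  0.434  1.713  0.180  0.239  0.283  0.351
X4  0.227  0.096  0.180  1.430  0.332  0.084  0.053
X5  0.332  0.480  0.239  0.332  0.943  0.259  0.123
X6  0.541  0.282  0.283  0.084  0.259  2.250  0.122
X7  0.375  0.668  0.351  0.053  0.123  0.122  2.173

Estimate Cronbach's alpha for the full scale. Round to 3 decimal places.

Cronbach's alpha = 0.558

sum of item variances = 1.525 + 2.493 + 1.713 + 1.430 + 0.943 + 2.250 + 2.173 = 12.527
Sum of off-diagonal covariances = 5.733
σ²_total = 12.527 + 2 × 5.733 = 23.993
α = (k/(k−1))·(1 − sum of item variances/σ²_total) = (7/6)·(1 − 12.527/23.993) = 0.558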